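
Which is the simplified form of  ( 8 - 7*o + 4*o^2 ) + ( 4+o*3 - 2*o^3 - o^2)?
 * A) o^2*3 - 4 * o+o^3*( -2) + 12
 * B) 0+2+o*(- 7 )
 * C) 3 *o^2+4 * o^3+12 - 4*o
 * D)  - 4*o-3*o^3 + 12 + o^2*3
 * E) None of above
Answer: A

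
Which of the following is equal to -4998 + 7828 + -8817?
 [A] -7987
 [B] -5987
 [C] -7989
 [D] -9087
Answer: B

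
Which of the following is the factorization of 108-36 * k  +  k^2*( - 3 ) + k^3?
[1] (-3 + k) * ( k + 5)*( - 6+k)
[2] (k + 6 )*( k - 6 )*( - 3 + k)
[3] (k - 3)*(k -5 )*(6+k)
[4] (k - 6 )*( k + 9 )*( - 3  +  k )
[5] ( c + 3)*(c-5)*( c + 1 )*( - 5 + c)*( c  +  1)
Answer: 2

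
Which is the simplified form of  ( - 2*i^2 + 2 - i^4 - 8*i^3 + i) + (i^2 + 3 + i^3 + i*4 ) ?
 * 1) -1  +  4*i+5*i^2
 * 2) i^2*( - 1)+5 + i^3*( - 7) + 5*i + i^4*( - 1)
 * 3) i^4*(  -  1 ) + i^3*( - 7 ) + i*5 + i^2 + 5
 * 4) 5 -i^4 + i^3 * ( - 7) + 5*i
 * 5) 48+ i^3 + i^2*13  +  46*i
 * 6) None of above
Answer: 2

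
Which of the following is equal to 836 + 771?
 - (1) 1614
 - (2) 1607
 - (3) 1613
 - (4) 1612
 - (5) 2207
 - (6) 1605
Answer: 2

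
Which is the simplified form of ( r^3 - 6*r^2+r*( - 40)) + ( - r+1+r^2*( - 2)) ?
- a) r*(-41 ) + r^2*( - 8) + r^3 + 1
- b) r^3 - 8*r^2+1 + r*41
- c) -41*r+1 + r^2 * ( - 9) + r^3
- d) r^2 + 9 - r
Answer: a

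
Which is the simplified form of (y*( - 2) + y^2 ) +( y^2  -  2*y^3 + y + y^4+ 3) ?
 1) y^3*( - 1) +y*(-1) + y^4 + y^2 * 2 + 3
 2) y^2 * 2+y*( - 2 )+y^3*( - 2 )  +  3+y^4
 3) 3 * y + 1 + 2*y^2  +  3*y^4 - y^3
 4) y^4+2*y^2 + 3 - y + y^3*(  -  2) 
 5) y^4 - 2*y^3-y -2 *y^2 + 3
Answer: 4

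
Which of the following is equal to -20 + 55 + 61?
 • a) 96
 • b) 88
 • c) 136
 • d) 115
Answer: a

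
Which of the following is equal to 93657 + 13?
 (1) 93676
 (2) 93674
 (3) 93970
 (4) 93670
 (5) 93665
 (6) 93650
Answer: 4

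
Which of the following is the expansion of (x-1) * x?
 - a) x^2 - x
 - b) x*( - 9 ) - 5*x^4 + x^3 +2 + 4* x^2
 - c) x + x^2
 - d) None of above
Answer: a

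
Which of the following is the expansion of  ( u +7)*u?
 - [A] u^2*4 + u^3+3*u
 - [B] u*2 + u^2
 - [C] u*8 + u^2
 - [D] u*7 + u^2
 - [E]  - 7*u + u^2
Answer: D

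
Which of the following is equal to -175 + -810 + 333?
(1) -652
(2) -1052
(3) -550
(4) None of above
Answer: 1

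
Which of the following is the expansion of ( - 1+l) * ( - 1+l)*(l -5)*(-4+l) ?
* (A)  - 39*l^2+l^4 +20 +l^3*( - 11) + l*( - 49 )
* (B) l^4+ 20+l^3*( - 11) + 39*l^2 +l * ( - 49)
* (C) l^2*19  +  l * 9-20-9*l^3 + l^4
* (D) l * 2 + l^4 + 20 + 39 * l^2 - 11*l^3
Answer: B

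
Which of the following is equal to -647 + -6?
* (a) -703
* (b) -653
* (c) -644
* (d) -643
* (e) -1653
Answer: b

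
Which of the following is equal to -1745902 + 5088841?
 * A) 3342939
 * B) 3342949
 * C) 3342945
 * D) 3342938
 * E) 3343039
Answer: A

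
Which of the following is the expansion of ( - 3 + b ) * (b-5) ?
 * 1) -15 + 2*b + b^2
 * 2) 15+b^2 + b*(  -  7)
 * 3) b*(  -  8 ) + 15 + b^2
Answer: 3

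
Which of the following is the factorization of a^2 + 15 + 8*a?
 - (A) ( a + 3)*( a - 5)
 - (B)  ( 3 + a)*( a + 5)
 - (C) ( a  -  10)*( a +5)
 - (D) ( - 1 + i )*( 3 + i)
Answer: B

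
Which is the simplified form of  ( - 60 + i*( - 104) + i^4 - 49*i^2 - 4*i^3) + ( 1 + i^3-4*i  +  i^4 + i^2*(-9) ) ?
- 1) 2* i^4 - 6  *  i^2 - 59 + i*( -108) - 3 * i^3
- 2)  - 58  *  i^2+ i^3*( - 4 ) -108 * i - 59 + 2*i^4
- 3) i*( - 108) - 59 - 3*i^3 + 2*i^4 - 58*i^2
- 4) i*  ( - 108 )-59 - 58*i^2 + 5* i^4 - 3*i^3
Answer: 3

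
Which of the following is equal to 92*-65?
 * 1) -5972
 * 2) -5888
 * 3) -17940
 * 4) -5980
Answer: 4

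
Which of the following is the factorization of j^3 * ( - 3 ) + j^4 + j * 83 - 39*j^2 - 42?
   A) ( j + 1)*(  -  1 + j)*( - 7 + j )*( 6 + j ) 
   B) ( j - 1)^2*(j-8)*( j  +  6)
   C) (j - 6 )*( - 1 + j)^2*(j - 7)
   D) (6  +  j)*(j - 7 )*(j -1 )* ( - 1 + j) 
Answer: D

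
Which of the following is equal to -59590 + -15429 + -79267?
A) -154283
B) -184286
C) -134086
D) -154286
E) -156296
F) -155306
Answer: D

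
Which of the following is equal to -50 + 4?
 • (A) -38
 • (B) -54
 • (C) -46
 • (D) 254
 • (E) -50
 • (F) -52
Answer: C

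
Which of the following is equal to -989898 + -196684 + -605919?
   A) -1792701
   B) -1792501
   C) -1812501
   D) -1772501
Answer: B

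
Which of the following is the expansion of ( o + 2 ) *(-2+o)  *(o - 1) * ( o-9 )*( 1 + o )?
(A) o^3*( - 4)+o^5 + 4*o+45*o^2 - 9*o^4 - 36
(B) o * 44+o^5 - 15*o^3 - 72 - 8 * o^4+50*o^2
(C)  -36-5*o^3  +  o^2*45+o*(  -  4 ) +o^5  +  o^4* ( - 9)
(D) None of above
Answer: D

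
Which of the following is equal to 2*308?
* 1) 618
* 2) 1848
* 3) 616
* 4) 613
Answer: 3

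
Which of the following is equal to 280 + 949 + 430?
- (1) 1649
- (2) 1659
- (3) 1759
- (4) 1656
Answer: 2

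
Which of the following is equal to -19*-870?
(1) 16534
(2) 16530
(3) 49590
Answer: 2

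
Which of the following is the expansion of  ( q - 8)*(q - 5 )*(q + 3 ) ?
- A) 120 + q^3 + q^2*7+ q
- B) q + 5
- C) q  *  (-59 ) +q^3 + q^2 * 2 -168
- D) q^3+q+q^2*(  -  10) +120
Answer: D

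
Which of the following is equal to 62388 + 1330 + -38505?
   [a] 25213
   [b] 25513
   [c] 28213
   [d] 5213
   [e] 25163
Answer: a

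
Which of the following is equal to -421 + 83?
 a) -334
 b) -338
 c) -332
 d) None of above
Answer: b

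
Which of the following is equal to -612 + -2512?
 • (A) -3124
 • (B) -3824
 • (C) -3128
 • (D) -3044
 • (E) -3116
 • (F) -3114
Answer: A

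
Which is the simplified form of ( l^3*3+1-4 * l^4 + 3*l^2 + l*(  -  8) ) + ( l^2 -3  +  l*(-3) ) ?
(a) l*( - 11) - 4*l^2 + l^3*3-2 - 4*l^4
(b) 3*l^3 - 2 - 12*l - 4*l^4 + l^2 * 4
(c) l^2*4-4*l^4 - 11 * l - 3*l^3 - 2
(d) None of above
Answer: d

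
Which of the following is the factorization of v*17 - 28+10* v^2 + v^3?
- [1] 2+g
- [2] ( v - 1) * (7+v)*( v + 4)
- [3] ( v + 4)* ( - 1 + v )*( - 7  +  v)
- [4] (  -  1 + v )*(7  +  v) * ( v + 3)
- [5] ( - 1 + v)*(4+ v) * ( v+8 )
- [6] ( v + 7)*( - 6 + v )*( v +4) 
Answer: 2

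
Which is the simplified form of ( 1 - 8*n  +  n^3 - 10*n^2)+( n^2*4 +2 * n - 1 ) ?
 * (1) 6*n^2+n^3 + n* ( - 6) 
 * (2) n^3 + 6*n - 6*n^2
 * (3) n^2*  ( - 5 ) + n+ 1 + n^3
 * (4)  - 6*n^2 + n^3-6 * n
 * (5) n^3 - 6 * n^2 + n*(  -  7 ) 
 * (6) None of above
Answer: 4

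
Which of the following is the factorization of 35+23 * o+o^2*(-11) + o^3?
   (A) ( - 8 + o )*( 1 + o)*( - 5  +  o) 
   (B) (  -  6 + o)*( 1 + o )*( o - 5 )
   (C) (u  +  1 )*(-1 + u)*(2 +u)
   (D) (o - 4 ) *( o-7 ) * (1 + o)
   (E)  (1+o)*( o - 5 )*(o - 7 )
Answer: E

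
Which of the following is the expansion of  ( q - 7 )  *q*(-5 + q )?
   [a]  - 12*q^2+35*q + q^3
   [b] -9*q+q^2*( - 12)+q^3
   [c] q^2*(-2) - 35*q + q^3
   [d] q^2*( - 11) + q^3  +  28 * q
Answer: a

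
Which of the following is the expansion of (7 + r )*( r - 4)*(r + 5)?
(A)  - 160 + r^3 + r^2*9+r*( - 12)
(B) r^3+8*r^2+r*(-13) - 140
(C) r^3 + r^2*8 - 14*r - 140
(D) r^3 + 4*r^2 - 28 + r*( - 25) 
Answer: B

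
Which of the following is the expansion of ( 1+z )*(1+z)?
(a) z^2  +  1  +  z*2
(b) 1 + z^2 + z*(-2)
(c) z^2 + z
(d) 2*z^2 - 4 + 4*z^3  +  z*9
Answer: a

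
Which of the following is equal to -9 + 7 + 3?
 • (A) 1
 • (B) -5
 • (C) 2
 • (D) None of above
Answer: A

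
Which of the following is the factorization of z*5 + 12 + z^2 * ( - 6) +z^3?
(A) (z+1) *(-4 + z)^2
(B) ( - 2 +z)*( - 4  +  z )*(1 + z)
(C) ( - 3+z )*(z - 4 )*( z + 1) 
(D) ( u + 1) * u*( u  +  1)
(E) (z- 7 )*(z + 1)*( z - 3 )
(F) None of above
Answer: C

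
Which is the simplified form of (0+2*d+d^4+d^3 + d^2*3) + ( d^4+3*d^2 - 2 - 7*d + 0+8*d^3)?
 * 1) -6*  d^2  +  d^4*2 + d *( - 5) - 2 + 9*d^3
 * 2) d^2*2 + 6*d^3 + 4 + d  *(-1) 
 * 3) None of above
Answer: 3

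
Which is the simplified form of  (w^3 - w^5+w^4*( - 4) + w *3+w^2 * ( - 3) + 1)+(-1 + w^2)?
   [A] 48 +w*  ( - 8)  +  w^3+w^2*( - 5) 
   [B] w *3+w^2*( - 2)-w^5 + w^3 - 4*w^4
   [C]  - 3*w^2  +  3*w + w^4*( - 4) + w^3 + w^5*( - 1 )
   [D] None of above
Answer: B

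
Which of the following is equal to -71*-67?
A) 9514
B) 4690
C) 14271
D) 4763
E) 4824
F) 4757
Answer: F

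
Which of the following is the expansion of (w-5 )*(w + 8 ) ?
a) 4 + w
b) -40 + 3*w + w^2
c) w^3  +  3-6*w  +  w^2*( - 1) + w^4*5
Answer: b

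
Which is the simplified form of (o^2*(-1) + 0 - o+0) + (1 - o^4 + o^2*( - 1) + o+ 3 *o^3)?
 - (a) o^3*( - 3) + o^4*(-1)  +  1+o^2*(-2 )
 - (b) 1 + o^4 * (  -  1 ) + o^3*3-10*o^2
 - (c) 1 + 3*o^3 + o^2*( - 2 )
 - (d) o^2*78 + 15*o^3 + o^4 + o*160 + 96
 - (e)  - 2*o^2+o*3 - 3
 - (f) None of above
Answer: f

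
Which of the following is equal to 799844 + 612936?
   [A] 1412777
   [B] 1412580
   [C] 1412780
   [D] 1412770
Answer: C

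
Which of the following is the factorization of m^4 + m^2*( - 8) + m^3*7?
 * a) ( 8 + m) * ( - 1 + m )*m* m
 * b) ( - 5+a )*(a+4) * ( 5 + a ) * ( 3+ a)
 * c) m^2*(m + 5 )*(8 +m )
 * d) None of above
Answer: a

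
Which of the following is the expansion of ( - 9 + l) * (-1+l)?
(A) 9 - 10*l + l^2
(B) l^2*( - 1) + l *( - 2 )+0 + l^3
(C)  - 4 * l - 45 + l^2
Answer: A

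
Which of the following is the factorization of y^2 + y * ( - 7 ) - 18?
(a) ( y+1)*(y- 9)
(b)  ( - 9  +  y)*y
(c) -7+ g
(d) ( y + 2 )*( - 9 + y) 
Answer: d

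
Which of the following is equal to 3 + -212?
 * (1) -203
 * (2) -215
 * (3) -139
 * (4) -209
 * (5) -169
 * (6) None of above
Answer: 4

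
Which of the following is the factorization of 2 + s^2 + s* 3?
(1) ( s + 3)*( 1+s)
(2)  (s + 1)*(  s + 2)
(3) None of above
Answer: 2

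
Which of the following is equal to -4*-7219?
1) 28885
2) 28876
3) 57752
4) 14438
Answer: 2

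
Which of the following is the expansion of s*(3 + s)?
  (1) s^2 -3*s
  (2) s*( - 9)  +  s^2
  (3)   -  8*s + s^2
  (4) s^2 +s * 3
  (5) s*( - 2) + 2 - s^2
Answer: 4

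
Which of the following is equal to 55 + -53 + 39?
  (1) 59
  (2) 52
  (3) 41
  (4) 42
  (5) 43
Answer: 3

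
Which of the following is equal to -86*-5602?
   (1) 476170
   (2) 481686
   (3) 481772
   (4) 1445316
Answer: 3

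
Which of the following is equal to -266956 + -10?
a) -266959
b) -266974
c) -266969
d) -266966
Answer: d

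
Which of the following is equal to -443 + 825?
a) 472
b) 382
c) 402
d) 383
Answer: b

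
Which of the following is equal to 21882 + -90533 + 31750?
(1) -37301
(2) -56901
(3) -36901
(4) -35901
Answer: 3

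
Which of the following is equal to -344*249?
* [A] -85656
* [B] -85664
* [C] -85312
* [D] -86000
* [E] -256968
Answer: A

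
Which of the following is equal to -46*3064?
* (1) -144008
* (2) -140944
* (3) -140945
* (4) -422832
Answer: 2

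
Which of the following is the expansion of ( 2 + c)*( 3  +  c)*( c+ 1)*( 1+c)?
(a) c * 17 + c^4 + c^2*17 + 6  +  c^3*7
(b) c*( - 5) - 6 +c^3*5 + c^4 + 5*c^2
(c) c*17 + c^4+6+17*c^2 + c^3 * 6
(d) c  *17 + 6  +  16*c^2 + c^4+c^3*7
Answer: a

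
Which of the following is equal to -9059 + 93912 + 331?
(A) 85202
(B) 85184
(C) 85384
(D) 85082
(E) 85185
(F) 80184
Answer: B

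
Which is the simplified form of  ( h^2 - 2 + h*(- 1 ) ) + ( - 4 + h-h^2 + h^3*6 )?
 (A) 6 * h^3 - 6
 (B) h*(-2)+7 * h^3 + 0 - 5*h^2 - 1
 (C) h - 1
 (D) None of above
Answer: A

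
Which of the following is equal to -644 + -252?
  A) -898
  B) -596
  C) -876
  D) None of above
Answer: D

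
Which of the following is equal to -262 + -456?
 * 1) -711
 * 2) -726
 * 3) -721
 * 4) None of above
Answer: 4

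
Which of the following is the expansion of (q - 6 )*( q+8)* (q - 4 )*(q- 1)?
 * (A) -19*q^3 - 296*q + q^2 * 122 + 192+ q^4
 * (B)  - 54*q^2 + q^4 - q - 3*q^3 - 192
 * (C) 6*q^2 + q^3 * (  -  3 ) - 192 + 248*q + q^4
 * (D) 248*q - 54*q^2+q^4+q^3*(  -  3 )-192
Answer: D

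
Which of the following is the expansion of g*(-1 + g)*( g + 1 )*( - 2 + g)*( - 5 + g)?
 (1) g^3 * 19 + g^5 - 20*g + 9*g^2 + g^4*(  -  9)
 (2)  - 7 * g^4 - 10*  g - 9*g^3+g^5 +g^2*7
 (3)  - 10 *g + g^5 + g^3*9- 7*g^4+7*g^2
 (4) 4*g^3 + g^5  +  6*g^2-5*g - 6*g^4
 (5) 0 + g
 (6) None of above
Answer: 3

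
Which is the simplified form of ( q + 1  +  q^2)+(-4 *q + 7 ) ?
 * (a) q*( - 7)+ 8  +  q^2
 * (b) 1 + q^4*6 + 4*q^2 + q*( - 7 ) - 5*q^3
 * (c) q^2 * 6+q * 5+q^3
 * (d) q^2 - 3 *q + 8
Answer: d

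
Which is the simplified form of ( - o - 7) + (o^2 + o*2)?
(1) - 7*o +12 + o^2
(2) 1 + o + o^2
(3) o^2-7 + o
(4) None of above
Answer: 3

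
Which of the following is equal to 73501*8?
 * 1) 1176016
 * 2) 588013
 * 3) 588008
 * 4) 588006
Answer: 3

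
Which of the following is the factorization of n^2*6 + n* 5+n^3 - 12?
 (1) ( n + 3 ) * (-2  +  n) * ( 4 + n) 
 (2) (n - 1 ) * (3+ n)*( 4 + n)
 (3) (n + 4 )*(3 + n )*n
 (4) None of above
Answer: 2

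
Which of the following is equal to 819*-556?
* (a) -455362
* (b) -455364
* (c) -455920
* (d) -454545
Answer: b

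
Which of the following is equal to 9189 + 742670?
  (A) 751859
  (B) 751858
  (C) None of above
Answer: A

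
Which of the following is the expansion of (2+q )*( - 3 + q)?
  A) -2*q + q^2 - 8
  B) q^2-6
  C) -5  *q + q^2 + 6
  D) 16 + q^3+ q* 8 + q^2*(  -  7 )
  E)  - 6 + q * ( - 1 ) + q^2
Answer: E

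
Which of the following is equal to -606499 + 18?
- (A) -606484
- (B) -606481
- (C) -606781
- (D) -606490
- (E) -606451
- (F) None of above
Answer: B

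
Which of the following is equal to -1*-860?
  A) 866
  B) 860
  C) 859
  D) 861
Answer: B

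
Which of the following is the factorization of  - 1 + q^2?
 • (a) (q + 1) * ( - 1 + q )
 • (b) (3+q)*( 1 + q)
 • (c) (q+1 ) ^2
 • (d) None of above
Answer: a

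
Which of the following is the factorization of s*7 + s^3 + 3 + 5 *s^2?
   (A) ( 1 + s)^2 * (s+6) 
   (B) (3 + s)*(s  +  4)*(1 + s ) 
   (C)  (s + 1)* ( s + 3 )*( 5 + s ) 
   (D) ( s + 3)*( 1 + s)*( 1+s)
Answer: D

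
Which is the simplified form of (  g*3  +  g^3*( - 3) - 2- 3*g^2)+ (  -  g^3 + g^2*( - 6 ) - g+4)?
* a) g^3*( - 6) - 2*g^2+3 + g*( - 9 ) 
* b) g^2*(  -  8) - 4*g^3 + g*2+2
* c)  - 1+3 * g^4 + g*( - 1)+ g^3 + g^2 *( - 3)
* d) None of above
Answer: d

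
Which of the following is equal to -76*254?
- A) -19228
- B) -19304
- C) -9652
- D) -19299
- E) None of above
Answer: B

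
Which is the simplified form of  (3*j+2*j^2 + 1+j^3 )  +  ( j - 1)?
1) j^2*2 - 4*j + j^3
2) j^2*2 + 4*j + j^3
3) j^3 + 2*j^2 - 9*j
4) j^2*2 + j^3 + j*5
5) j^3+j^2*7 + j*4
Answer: 2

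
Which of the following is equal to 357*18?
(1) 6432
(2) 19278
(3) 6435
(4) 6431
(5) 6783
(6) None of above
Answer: 6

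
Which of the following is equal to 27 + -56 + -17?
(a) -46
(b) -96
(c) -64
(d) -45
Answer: a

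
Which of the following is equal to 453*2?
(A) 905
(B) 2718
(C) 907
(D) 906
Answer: D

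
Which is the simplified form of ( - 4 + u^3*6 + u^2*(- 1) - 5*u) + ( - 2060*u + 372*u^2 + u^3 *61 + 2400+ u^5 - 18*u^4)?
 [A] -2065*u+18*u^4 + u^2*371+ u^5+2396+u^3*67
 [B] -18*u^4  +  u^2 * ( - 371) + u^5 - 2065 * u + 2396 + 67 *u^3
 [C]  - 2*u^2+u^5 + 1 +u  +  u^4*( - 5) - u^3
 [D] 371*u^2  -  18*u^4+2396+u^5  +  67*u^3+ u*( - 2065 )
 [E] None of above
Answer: D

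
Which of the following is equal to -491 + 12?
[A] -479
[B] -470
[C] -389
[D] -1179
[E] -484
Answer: A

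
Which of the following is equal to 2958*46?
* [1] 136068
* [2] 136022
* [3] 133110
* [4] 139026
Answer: 1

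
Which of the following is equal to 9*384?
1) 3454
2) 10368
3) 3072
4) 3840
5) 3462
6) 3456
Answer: 6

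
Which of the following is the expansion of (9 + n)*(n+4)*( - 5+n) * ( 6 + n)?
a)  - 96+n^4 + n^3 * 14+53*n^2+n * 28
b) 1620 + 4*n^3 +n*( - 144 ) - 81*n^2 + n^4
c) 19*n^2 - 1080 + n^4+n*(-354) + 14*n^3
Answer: c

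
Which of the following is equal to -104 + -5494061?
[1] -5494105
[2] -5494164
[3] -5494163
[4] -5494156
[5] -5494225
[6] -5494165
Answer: 6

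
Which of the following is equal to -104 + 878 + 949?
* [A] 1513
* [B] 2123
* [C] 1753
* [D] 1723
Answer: D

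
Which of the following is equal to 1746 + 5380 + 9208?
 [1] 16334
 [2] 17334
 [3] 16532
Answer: 1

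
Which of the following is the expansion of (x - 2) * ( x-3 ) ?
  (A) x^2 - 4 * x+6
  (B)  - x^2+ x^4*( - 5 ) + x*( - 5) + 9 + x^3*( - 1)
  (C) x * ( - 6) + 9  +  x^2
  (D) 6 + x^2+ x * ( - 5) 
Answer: D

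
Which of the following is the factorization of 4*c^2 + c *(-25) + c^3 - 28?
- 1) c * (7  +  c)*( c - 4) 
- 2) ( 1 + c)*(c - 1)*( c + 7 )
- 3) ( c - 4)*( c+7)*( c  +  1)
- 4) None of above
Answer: 3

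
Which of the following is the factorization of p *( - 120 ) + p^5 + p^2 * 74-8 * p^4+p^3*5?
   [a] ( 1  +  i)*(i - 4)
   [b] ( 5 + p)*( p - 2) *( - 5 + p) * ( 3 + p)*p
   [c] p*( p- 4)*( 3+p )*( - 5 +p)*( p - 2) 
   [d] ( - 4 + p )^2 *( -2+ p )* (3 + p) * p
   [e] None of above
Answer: c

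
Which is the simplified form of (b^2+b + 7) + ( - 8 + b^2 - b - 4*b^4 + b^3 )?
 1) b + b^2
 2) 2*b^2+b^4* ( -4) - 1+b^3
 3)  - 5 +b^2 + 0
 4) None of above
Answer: 2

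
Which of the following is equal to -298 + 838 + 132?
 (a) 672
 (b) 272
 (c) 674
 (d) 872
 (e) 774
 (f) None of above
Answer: a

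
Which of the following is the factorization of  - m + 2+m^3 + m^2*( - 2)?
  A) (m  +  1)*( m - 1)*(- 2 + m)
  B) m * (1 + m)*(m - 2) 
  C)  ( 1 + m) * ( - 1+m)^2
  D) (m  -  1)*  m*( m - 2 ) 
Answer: A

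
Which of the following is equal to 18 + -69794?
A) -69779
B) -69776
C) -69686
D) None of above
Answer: B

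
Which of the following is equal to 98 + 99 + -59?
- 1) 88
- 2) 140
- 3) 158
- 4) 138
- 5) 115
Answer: 4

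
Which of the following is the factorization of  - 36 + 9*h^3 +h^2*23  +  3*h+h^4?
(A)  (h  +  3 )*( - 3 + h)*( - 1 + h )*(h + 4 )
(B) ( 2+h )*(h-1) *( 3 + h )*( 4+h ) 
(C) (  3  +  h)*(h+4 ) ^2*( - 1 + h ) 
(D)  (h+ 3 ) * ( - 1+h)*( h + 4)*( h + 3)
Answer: D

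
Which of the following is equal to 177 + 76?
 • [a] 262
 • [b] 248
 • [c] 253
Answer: c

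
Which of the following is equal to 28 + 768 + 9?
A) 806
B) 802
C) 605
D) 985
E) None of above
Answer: E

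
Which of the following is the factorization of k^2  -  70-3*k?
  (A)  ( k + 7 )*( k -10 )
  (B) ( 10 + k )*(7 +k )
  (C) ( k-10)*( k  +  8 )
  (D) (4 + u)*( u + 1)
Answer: A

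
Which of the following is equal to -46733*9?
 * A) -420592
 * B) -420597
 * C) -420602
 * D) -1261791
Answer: B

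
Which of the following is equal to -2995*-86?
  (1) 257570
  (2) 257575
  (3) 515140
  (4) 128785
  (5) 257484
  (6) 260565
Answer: 1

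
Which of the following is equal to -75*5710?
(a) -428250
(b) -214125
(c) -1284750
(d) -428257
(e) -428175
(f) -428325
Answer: a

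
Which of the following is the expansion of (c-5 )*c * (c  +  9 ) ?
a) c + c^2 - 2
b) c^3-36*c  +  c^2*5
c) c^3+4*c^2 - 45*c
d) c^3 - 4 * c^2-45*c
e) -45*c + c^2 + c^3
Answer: c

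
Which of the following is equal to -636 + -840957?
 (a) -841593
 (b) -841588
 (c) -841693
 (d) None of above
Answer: a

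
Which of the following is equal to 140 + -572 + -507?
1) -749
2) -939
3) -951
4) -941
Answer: 2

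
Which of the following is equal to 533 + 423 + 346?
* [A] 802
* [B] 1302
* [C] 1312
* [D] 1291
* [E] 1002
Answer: B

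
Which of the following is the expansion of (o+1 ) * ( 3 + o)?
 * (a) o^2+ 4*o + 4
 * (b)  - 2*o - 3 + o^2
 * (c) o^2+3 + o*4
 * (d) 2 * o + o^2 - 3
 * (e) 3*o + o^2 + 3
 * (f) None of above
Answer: c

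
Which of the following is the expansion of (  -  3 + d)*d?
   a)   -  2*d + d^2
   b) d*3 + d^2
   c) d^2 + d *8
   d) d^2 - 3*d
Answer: d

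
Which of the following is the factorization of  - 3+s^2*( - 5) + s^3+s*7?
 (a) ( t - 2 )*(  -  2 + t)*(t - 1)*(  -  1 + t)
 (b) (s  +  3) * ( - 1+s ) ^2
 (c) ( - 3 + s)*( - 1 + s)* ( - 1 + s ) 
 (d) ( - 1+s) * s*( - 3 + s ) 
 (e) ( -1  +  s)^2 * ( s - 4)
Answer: c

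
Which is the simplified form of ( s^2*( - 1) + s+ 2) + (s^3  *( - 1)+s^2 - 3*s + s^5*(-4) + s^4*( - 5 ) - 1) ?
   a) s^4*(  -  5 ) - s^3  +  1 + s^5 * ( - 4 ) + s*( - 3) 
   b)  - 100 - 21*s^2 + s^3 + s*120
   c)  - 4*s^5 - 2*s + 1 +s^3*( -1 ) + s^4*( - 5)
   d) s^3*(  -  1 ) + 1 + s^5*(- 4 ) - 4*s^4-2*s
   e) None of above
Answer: c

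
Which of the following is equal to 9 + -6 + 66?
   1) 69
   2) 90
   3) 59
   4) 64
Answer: 1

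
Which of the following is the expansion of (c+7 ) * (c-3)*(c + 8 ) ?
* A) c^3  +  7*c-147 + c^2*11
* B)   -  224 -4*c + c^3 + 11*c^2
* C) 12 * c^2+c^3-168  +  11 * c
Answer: C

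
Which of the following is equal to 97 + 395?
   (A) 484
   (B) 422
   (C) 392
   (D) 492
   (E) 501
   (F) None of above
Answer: D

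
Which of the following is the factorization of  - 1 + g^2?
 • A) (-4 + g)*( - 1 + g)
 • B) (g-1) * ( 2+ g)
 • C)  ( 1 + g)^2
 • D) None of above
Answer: D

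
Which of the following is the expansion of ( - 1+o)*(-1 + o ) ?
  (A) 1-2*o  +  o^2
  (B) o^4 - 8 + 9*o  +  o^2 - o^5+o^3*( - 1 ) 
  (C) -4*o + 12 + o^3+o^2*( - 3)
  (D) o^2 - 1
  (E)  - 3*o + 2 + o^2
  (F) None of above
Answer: A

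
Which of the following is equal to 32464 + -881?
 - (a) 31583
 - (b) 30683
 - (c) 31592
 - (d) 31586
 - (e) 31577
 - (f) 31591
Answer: a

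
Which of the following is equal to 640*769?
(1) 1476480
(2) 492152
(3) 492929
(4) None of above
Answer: 4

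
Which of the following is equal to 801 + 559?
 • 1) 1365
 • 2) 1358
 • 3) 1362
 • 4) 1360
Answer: 4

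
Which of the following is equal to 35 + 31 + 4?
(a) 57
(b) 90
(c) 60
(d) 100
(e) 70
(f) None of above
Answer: e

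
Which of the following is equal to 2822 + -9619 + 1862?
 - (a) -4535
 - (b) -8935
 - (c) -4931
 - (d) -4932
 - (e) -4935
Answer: e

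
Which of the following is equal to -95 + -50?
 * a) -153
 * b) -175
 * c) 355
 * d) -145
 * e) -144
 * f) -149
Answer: d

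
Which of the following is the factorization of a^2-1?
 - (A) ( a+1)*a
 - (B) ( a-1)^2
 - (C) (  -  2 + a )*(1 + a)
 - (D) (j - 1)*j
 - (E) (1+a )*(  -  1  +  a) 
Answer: E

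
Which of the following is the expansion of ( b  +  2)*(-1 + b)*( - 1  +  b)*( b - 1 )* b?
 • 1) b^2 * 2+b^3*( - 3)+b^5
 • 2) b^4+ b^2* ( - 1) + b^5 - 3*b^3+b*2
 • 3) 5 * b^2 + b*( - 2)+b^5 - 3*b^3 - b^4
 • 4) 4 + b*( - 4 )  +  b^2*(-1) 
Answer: 3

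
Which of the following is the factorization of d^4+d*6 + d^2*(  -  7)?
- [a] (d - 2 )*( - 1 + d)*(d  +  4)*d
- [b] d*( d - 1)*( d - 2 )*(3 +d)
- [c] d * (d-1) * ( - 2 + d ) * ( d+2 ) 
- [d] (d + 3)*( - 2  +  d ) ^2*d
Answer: b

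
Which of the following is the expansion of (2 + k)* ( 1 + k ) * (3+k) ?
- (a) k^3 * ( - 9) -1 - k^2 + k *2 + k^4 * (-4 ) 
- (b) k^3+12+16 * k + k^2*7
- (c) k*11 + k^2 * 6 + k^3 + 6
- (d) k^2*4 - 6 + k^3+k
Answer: c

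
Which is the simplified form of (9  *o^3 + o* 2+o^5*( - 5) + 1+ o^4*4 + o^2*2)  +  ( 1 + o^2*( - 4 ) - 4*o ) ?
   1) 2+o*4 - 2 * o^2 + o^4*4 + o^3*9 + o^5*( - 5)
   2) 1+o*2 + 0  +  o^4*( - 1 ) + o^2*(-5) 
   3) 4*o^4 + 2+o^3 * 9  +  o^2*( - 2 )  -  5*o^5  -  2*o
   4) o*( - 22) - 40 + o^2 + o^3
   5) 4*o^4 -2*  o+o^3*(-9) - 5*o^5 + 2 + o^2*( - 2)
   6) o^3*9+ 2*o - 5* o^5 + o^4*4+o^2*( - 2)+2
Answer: 3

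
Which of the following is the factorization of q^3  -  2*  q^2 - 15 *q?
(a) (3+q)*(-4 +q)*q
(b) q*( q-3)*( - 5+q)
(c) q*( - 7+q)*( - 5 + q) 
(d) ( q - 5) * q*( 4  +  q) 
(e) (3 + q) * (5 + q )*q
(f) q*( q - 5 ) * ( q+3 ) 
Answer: f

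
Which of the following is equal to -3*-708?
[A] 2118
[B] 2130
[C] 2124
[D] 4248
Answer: C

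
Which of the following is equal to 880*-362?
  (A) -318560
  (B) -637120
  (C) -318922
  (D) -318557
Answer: A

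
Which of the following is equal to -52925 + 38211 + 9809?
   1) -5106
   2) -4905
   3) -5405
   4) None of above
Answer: 2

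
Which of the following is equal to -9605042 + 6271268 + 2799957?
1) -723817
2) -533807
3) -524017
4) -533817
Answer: 4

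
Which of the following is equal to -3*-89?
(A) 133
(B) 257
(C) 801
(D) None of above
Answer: D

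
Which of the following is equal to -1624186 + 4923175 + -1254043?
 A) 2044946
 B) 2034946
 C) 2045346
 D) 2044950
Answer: A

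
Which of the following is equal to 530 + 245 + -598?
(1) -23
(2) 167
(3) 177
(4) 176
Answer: 3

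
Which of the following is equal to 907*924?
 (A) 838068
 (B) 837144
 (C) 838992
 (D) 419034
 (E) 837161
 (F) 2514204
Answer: A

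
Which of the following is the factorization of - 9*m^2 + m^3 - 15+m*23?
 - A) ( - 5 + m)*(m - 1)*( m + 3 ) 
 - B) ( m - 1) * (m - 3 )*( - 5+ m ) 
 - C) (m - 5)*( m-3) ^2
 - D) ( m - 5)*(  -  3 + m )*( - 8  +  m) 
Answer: B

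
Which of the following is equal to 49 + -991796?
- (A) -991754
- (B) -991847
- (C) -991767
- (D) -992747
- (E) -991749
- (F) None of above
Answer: F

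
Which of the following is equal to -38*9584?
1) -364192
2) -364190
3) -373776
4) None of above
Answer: 1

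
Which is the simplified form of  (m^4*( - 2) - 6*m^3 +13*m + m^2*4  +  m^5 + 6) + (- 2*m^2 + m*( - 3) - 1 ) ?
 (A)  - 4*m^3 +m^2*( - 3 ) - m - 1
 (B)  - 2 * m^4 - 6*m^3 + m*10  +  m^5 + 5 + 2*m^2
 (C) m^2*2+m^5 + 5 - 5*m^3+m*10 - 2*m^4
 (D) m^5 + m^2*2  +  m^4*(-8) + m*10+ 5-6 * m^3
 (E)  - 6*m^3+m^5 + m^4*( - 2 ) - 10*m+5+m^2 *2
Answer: B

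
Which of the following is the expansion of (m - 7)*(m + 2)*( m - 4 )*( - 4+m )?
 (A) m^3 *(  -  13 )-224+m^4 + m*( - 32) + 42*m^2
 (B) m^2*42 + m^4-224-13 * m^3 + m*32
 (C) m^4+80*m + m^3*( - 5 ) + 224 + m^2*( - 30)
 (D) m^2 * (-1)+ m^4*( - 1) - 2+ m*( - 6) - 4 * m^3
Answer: B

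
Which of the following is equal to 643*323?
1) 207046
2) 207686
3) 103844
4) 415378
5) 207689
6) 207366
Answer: 5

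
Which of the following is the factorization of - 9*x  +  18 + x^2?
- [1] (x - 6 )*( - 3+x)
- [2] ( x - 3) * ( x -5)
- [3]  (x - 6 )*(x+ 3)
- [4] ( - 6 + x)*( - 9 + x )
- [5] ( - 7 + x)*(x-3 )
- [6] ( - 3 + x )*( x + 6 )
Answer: 1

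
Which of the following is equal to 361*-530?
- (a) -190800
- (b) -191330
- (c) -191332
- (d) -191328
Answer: b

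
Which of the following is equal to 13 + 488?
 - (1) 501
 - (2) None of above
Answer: 1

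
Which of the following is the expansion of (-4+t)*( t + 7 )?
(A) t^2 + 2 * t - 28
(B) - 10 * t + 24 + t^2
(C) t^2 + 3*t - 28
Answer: C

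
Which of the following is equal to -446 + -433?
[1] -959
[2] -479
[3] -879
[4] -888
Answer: 3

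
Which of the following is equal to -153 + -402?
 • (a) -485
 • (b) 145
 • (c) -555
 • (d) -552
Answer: c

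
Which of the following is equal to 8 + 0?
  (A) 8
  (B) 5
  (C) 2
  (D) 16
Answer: A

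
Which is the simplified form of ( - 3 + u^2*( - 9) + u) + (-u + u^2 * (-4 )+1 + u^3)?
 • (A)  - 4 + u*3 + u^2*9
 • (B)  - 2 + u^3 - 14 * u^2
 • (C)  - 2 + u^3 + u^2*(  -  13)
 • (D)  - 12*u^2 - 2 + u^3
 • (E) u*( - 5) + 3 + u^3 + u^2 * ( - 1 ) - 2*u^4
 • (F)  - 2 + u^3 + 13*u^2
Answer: C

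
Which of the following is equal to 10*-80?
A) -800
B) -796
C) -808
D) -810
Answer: A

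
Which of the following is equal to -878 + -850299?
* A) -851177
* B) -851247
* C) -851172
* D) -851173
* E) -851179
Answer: A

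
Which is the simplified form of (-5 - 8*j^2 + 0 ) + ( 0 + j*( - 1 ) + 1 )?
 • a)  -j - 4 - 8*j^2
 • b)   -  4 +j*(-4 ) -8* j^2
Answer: a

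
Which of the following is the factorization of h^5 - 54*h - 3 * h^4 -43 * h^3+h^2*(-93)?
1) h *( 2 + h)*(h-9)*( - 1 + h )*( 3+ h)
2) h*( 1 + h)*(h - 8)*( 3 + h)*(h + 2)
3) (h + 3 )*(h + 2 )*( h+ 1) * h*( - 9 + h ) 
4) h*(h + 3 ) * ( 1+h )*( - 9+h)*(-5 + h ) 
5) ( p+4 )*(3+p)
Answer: 3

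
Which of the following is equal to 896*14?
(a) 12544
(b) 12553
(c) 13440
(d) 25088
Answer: a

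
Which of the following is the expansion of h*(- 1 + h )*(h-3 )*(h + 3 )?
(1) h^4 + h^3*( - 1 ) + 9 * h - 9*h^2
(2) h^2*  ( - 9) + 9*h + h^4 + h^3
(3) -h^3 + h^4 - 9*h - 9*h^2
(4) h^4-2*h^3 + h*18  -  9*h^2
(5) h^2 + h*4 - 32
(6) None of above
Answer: 1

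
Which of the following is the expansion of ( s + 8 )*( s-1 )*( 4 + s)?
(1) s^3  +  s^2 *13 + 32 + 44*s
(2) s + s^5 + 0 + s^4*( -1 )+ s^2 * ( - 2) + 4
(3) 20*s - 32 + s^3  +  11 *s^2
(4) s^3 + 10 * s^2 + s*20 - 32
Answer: 3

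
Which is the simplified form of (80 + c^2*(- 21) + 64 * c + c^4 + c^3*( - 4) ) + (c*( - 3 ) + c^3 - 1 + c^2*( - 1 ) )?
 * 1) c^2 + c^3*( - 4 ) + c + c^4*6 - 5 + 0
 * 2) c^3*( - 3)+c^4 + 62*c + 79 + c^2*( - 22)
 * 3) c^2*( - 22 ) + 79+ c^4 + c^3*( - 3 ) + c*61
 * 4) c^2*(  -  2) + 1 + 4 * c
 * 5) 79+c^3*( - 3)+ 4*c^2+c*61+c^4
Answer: 3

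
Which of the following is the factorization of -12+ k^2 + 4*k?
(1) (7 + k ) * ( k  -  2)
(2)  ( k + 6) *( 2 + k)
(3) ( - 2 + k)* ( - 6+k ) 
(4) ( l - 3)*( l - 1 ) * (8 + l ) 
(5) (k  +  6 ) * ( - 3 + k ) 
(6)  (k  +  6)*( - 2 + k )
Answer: 6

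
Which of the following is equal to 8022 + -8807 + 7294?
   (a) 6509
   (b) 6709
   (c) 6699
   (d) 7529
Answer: a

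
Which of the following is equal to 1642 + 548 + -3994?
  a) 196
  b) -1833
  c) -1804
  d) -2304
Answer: c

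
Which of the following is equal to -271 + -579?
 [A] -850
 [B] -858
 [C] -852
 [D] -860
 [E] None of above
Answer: A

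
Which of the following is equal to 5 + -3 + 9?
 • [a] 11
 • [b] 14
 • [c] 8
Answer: a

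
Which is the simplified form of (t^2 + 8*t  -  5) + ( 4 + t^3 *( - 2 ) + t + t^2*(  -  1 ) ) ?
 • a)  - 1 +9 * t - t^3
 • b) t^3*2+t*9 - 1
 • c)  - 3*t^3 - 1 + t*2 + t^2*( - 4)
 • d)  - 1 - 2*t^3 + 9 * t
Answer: d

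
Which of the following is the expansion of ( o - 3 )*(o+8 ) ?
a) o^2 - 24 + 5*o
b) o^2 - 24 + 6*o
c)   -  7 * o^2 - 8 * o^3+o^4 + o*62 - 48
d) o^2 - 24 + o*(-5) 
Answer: a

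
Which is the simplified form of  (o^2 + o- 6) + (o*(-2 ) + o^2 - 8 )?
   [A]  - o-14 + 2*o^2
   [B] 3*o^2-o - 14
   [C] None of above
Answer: A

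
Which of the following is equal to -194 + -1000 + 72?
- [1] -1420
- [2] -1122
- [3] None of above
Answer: 2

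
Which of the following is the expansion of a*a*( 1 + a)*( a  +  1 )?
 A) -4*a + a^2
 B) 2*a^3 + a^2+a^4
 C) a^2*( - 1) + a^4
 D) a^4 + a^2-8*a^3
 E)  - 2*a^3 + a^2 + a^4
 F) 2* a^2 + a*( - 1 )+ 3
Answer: B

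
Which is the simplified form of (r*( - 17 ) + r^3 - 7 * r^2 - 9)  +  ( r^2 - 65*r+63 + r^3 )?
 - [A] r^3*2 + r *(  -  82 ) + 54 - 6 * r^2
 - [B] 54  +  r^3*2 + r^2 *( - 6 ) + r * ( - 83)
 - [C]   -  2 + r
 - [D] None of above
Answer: A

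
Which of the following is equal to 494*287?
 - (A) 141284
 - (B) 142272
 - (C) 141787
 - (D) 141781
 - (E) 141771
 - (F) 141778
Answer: F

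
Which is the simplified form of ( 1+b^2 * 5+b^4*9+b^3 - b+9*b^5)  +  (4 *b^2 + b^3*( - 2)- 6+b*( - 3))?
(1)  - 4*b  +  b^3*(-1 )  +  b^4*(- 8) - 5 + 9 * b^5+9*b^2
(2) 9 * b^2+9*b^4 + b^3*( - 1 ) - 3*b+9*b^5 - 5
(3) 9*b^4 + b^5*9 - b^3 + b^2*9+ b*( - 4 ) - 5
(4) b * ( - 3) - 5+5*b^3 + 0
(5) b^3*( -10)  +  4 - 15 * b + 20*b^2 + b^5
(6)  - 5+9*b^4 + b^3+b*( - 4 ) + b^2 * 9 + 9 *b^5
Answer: 3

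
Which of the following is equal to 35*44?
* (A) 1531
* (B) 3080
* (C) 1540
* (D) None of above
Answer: C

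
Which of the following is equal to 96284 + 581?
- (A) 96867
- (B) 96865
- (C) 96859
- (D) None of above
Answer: B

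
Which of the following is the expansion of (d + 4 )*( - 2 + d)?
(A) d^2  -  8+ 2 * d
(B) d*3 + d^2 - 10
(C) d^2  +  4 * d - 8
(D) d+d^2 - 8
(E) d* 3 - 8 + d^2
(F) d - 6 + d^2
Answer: A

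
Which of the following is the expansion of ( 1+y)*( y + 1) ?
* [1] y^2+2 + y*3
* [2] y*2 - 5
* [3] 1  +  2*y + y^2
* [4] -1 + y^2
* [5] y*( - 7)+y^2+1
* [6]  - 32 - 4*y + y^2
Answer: 3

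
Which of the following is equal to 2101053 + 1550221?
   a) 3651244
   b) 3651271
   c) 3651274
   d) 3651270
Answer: c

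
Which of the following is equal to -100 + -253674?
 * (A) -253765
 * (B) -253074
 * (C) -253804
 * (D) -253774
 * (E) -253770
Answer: D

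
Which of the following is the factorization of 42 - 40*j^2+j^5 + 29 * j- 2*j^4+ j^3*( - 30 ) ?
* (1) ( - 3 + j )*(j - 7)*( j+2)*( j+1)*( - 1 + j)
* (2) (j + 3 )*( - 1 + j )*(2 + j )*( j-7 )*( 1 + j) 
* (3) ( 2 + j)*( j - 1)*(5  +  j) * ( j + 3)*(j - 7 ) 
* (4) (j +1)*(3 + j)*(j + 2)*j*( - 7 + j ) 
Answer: 2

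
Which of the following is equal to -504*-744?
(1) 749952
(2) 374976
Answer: 2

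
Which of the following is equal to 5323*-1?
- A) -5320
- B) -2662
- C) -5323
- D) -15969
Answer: C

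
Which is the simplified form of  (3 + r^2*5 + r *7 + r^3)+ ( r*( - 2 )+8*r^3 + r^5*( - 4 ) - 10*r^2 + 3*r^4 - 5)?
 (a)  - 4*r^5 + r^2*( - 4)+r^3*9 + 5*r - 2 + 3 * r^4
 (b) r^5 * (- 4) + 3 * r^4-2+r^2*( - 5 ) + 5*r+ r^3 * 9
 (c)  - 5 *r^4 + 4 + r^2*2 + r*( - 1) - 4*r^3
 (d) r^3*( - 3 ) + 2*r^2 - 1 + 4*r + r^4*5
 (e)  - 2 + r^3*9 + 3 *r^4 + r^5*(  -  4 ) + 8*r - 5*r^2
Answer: b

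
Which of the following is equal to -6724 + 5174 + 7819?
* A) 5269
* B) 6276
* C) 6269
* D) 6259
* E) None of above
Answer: C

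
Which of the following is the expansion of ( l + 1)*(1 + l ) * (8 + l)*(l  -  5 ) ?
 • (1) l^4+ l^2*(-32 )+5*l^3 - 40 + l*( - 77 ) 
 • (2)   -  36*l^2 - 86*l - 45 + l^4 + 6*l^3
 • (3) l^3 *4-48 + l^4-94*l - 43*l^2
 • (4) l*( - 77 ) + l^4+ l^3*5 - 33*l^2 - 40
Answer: 4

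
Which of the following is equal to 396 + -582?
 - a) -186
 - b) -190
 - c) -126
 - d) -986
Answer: a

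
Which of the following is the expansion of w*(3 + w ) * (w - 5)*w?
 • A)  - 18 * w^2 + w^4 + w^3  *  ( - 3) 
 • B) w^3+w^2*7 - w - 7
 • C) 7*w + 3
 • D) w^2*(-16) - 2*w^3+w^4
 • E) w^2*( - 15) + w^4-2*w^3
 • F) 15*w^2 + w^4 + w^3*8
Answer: E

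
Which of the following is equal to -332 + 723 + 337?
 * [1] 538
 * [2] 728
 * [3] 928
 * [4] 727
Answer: 2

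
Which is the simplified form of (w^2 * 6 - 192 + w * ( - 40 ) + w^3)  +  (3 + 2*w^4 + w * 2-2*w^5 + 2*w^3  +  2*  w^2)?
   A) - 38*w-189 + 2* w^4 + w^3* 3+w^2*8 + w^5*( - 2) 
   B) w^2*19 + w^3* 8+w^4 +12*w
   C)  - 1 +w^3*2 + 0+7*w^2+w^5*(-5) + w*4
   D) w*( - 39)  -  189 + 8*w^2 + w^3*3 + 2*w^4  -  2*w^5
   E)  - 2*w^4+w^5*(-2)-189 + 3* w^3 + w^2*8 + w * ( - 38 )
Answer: A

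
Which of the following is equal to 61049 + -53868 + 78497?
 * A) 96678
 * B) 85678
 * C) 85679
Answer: B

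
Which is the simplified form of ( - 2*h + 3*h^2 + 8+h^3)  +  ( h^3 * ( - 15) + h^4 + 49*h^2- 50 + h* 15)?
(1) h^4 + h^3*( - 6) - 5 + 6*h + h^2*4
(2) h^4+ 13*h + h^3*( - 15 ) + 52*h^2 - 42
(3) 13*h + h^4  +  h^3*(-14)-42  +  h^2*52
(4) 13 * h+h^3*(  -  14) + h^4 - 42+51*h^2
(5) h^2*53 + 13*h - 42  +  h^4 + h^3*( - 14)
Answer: 3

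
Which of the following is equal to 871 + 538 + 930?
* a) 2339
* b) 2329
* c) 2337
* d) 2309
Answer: a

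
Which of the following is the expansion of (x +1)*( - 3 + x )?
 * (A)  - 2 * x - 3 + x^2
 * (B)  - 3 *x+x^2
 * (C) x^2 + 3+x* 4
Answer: A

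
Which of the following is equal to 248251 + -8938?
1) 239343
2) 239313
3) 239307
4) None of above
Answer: 2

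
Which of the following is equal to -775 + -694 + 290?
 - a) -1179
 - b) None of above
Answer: a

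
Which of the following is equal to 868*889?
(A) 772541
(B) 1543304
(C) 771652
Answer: C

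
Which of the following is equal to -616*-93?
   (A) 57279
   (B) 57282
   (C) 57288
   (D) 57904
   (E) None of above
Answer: C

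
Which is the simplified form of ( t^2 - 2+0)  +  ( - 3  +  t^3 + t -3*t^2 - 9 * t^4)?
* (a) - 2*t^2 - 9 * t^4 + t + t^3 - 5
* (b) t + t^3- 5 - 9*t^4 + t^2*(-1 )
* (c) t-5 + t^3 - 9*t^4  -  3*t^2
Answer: a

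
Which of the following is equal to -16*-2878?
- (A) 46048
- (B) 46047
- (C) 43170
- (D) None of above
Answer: A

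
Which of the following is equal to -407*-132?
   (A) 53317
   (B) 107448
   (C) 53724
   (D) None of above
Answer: C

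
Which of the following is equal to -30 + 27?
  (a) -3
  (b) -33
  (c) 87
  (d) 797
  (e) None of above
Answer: a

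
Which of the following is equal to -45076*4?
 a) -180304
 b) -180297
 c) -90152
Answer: a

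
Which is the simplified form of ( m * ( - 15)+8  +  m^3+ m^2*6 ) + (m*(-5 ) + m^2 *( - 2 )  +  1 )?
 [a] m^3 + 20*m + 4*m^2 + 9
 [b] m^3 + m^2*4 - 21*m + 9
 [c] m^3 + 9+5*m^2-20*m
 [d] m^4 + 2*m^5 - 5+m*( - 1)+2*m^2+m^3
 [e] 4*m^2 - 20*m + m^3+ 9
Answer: e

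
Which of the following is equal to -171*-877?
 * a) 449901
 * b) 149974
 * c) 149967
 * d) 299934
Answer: c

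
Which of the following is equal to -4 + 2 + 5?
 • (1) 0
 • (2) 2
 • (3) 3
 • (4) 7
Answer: 3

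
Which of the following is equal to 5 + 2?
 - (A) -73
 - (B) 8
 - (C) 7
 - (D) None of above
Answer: C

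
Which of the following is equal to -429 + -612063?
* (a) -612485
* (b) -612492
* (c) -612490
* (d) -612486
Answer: b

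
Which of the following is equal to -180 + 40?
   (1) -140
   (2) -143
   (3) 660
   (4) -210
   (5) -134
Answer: 1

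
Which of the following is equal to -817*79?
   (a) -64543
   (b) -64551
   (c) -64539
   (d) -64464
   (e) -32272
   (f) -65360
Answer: a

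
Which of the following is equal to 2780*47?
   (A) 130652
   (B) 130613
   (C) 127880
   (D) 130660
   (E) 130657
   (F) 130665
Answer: D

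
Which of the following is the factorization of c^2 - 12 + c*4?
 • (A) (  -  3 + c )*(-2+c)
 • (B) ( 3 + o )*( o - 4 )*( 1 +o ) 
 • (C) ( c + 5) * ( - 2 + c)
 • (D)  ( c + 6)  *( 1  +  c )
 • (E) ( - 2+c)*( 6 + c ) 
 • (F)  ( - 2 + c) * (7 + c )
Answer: E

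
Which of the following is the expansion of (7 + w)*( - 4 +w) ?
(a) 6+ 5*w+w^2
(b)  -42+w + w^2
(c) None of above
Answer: c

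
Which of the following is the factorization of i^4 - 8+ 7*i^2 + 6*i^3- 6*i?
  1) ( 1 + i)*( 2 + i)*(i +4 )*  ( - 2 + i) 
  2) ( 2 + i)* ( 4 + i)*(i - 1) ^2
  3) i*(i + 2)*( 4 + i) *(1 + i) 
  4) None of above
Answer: 4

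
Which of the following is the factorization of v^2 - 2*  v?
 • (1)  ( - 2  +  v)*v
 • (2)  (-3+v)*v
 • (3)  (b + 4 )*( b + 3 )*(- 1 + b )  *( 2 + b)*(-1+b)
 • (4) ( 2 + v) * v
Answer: 1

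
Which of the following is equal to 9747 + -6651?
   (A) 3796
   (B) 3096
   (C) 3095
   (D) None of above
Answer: B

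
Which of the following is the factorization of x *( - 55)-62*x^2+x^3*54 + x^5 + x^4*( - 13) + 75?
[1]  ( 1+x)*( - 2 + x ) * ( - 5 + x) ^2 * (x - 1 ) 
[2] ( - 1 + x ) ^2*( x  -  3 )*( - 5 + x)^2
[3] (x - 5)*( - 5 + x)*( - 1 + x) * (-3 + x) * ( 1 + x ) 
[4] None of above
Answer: 3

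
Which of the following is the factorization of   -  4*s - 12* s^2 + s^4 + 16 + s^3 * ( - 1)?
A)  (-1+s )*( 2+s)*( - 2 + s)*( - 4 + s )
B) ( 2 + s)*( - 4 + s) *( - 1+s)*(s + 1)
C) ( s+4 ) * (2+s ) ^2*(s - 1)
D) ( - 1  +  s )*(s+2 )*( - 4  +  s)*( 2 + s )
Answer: D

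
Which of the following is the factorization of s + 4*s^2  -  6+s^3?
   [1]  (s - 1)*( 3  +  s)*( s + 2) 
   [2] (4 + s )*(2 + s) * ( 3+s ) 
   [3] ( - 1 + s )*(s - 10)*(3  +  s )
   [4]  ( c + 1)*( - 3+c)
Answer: 1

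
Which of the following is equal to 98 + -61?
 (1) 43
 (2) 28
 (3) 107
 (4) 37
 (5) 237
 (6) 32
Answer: 4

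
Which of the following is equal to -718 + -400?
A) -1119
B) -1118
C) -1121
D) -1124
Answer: B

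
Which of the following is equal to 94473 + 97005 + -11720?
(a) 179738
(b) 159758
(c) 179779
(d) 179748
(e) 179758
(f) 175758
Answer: e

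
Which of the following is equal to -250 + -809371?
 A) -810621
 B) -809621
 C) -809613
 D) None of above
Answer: B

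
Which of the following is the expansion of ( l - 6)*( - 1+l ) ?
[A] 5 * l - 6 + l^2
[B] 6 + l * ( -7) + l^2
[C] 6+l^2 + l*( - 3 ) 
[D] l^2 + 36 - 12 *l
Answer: B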